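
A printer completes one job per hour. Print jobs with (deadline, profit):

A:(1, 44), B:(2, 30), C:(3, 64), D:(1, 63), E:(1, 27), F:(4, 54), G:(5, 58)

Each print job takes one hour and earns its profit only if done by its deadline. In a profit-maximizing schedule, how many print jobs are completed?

Sort by profit descending; place each in the latest free slot ≤ its deadline.
By profit: C(d3,64), D(d1,63), G(d5,58), F(d4,54), A(d1,44), B(d2,30), E(d1,27)
C→slot 3; D→slot 1; G→slot 5; F→slot 4; A skipped; B→slot 2; E skipped.
5 of 7 scheduled.

5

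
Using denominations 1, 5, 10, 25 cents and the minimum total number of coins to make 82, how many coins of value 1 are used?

82 − 3×25→7 − 1×5→2 − 2×1→0
Count of 1: 2

2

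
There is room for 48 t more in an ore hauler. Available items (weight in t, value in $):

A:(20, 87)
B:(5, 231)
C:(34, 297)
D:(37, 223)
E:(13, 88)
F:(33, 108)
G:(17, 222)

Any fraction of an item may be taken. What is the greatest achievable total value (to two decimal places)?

Greedy by value/weight ratio, highest first.
Order: B (231/5=46.20) > G (222/17=13.06) > C (297/34=8.74) > E (88/13=6.77) > D (223/37=6.03) > A (87/20=4.35) > F (108/33=3.27)
Fill: take B (5 @ 231) → take G (17 @ 222) → take 26/34 of C → 227.12; 48/48 used.
Total value = 680.12

680.12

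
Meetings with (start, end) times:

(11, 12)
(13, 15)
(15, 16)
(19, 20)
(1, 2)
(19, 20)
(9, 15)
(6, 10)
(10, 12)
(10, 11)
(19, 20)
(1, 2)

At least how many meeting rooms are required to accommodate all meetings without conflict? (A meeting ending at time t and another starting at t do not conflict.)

Count concurrent intervals with a sweep; the peak is the room count.
Events (time:±→running): 1:+→1 1:+→2 2:-→1 2:-→0 6:+→1 9:+→2 10:-→1 10:+→2 10:+→3 … peak 3.

3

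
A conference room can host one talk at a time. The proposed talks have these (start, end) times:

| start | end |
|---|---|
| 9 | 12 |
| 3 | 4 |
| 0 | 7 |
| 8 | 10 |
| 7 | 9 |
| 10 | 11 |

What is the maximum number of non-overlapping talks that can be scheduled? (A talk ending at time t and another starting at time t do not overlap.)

Greedy by earliest finish: after sorting by end time, pick each interval compatible with the last pick.
Sorted by end: (3,4)  (0,7)  (7,9)  (8,10)  (10,11)  (9,12)
take (3,4); take (7,9); take (10,11).
Selected 3 talks.

3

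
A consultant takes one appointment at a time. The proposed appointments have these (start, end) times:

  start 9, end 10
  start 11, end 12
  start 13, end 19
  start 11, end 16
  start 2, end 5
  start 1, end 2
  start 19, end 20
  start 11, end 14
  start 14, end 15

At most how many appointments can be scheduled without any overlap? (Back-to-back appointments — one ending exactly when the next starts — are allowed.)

By end time: (1,2), (2,5), (9,10), (11,12), (11,14), (14,15), (11,16), (13,19), (19,20).
Pick (1,2); next start ≥ 2 → (2,5); next start ≥ 5 → (9,10); next start ≥ 10 → (11,12); next start ≥ 12 → (14,15); next start ≥ 15 → (19,20).
Selected 6 appointments.

6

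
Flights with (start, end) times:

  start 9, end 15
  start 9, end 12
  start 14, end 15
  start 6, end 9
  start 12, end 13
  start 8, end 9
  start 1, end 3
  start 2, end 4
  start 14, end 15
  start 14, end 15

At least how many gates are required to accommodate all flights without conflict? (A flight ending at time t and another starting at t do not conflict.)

4

The answer is the maximum number of intervals overlapping at any instant.
starts: [1, 2, 6, 8, 9, 9, 12, 14, 14, 14]
ends:   [3, 4, 9, 9, 12, 13, 15, 15, 15, 15]
s1→1 s2→2 e3→1 e4→0 s6→1 s8→2 e9→1 e9→0 s9→1 s9→2 e12→1 s12→2 e13→1 s14→2 s14→3 s14→4  — peak 4.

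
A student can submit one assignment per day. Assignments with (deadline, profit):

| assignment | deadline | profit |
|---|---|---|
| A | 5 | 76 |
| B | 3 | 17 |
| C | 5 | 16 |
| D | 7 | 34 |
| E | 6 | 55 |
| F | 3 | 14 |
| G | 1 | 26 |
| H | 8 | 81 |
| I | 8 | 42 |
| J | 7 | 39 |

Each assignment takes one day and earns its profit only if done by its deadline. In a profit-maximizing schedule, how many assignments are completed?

8

Take jobs in profit order; each goes to the latest open slot no later than its deadline.
By profit: H(d8,81), A(d5,76), E(d6,55), I(d8,42), J(d7,39), D(d7,34), G(d1,26), B(d3,17), C(d5,16), F(d3,14)
H→slot 8; A→slot 5; E→slot 6; I→slot 7; J→slot 4; D→slot 3; G→slot 1; B→slot 2; C skipped; F skipped.
8 of 10 scheduled.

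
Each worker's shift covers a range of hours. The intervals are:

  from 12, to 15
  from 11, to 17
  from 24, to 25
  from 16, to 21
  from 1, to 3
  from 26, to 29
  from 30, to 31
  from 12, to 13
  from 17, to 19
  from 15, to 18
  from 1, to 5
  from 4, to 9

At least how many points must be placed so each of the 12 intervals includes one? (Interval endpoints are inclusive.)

Process intervals by earliest right end; each time one isn't hit yet, stab at its right endpoint.
Sorted: [1,3] [1,5] [4,9] [12,13] [12,15] [11,17] [15,18] [17,19] [16,21] [24,25] [26,29] [30,31]
{[1,3],[1,5]} hit by 3; {[4,9]} hit by 9; {[12,13],[12,15],[11,17]} hit by 13; {[15,18],[17,19],[16,21]} hit by 18; {[24,25]} hit by 25; {[26,29]} hit by 29; {[30,31]} hit by 31.
Points: 3, 9, 13, 18, 25, 29, 31 (7 total).

7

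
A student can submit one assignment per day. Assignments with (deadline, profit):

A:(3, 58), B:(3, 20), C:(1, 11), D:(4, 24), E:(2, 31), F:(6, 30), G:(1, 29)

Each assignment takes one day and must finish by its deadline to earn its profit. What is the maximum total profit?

172

Sort by profit descending; place each in the latest free slot ≤ its deadline.
Profit order: A=58 E=31 F=30 G=29 D=24 B=20 C=11
Assign: A→slot 3, E→slot 2, F→slot 6, G→slot 1, D→slot 4, B skipped, C skipped.
Slots: [1:G] [2:E] [3:A] [4:D] [6:F]
Profit = 29 + 31 + 58 + 24 + 30 = 172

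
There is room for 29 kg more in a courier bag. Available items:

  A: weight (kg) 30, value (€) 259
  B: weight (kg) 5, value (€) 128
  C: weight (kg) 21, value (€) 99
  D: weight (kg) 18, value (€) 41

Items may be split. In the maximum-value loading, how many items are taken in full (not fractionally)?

Ratios (sorted): B 25.60, A 8.63, C 4.71, D 2.28
take B (5 @ 128); take 24/30 of A → 207.20. Capacity used 29/29.
1 item(s) taken whole; one partial (take 24/30 of A).

1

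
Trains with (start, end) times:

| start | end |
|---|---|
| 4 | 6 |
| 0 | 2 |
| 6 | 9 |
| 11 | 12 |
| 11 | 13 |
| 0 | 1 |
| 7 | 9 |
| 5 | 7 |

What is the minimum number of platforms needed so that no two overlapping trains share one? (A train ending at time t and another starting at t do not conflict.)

The answer is the maximum number of intervals overlapping at any instant.
starts: [0, 0, 4, 5, 6, 7, 11, 11]
ends:   [1, 2, 6, 7, 9, 9, 12, 13]
s0→1 s0→2  — peak 2.

2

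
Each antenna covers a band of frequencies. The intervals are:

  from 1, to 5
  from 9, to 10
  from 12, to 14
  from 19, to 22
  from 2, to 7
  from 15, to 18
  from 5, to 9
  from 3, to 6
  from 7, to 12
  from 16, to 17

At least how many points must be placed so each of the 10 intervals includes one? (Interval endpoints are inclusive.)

5

Process intervals by earliest right end; each time one isn't hit yet, stab at its right endpoint.
By right end: [1,5]  [3,6]  [2,7]  [5,9]  [9,10]  [7,12]  [12,14]  [16,17]  [15,18]  [19,22]
[1,5] uncovered → point at 5; [9,10] uncovered → point at 10; [12,14] uncovered → point at 14; [16,17] uncovered → point at 17; [19,22] uncovered → point at 22.
Points: 5, 10, 14, 17, 22 (5 total).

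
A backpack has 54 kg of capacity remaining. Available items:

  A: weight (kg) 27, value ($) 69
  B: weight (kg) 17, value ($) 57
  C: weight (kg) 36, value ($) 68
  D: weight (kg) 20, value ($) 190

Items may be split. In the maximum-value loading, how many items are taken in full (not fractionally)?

Greedy by value/weight ratio, highest first.
Order: D (190/20=9.50) > B (57/17=3.35) > A (69/27=2.56) > C (68/36=1.89)
Fill: take D (20 @ 190) → take B (17 @ 57) → take 17/27 of A → 43.44; 54/54 used.
2 item(s) taken whole; one partial (take 17/27 of A).

2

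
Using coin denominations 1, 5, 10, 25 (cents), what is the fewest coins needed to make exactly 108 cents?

8

Greedy: take as many of the largest coin as possible, then repeat with the remainder.
108 − 4×25→8 − 1×5→3 − 3×1→0
Total coins = 4 + 1 + 3 = 8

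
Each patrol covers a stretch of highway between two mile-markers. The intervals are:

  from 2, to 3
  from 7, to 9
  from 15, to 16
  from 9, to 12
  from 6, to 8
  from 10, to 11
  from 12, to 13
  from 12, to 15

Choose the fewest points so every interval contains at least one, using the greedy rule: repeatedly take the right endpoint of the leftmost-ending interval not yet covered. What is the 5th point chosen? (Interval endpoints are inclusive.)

16

Process intervals by earliest right end; each time one isn't hit yet, stab at its right endpoint.
Sorted: [2,3] [6,8] [7,9] [10,11] [9,12] [12,13] [12,15] [15,16]
{[2,3]} hit by 3; {[6,8],[7,9]} hit by 8; {[10,11],[9,12]} hit by 11; {[12,13],[12,15]} hit by 13; {[15,16]} hit by 16.
Points: 3, 8, 11, 13, 16 (5 total).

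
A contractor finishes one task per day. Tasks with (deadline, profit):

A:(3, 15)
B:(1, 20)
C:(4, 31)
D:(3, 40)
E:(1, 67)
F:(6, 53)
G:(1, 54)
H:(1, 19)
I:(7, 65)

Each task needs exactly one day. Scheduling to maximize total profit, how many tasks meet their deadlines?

6

By profit: E(d1,67), I(d7,65), G(d1,54), F(d6,53), D(d3,40), C(d4,31), B(d1,20), H(d1,19), A(d3,15)
E→slot 1; I→slot 7; G skipped; F→slot 6; D→slot 3; C→slot 4; B skipped; H skipped; A→slot 2.
6 of 9 scheduled.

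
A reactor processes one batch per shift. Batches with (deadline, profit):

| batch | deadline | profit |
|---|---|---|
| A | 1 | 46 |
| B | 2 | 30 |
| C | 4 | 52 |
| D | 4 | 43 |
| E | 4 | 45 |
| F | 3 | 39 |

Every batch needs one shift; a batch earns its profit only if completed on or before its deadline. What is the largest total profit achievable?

186

By profit: C(d4,52), A(d1,46), E(d4,45), D(d4,43), F(d3,39), B(d2,30)
C→slot 4; A→slot 1; E→slot 3; D→slot 2; F skipped; B skipped.
Profit = 46 + 43 + 45 + 52 = 186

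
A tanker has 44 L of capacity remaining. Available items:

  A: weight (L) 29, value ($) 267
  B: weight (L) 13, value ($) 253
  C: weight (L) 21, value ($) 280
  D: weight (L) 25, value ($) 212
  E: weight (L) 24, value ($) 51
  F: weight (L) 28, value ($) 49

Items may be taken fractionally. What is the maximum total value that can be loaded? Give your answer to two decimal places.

Greedy by value/weight ratio, highest first.
Order: B (253/13=19.46) > C (280/21=13.33) > A (267/29=9.21) > D (212/25=8.48) > E (51/24=2.12) > F (49/28=1.75)
Fill: take B (13 @ 253) → take C (21 @ 280) → take 10/29 of A → 92.07; 44/44 used.
Total value = 625.07

625.07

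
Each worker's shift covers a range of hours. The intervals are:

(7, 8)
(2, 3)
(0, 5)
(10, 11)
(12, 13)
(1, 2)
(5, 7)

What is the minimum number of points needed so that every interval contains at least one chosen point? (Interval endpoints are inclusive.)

4

Sorted: [1,2] [2,3] [0,5] [5,7] [7,8] [10,11] [12,13]
{[1,2],[2,3],[0,5]} hit by 2; {[5,7],[7,8]} hit by 7; {[10,11]} hit by 11; {[12,13]} hit by 13.
Points: 2, 7, 11, 13 (4 total).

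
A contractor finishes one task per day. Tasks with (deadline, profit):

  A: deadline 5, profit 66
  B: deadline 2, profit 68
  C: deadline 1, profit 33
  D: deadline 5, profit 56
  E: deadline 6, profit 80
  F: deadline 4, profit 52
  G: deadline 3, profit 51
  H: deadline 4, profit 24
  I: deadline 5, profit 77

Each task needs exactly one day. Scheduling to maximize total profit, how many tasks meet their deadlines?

By profit: E(d6,80), I(d5,77), B(d2,68), A(d5,66), D(d5,56), F(d4,52), G(d3,51), C(d1,33), H(d4,24)
E→slot 6; I→slot 5; B→slot 2; A→slot 4; D→slot 3; F→slot 1; G skipped; C skipped; H skipped.
6 of 9 scheduled.

6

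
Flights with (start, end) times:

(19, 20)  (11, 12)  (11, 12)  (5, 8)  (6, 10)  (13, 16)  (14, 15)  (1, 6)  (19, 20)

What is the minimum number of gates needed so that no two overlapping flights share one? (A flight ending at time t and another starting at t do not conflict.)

2

starts: [1, 5, 6, 11, 11, 13, 14, 19, 19]
ends:   [6, 8, 10, 12, 12, 15, 16, 20, 20]
s1→1 s5→2  — peak 2.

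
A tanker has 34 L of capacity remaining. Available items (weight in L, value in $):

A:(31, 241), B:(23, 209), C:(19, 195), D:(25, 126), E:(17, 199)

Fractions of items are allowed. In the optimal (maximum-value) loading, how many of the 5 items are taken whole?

Order: E (199/17=11.71) > C (195/19=10.26) > B (209/23=9.09) > A (241/31=7.77) > D (126/25=5.04)
Fill: take E (17 @ 199) → take 17/19 of C → 174.47; 34/34 used.
1 item(s) taken whole; one partial (take 17/19 of C).

1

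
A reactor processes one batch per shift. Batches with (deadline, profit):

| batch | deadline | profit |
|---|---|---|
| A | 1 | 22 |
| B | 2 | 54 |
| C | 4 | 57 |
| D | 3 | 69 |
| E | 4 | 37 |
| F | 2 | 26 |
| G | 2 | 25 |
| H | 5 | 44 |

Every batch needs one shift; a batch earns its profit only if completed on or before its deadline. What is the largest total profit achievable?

261

Sort by profit descending; place each in the latest free slot ≤ its deadline.
Profit order: D=69 C=57 B=54 H=44 E=37 F=26 G=25 A=22
Assign: D→slot 3, C→slot 4, B→slot 2, H→slot 5, E→slot 1, F skipped, G skipped, A skipped.
Slots: [1:E] [2:B] [3:D] [4:C] [5:H]
Profit = 37 + 54 + 69 + 57 + 44 = 261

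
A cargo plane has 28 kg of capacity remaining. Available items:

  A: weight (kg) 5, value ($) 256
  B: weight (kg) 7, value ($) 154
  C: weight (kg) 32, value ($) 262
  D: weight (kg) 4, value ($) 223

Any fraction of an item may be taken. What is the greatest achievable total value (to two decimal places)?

Greedy by value/weight ratio, highest first.
Ratios (sorted): D 55.75, A 51.20, B 22.00, C 8.19
take D (4 @ 223); take A (5 @ 256); take B (7 @ 154); take 12/32 of C → 98.25. Capacity used 28/28.
Total value = 731.25

731.25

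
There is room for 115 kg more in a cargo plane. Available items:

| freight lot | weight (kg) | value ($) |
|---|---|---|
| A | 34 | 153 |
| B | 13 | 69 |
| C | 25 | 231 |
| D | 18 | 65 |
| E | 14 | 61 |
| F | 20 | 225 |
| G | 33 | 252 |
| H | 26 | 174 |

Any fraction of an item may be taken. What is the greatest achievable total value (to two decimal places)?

940.38

Order: F (225/20=11.25) > C (231/25=9.24) > G (252/33=7.64) > H (174/26=6.69) > B (69/13=5.31) > A (153/34=4.50) > E (61/14=4.36) > D (65/18=3.61)
Fill: take F (20 @ 225) → take C (25 @ 231) → take G (33 @ 252) → take H (26 @ 174) → take 11/13 of B → 58.38; 115/115 used.
Total value = 940.38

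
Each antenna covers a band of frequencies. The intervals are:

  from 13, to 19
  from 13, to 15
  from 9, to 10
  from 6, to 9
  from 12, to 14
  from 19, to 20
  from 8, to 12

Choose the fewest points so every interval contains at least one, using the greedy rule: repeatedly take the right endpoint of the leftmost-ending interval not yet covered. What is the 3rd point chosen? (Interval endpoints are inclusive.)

Sorted: [6,9] [9,10] [8,12] [12,14] [13,15] [13,19] [19,20]
{[6,9],[9,10],[8,12]} hit by 9; {[12,14],[13,15],[13,19]} hit by 14; {[19,20]} hit by 20.
Points: 9, 14, 20 (3 total).

20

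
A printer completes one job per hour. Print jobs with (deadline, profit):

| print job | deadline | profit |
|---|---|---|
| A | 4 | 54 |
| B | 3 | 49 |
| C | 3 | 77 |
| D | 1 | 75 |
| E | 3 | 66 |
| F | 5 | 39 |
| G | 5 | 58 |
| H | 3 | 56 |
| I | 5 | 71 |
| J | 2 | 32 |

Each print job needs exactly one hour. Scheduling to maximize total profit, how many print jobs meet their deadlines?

Take jobs in profit order; each goes to the latest open slot no later than its deadline.
By profit: C(d3,77), D(d1,75), I(d5,71), E(d3,66), G(d5,58), H(d3,56), A(d4,54), B(d3,49), F(d5,39), J(d2,32)
C→slot 3; D→slot 1; I→slot 5; E→slot 2; G→slot 4; H skipped; A skipped; B skipped; F skipped; J skipped.
5 of 10 scheduled.

5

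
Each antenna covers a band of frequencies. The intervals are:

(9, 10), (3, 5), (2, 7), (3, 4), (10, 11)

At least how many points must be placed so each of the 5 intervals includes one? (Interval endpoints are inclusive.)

Sorted: [3,4] [3,5] [2,7] [9,10] [10,11]
{[3,4],[3,5],[2,7]} hit by 4; {[9,10],[10,11]} hit by 10.
Points: 4, 10 (2 total).

2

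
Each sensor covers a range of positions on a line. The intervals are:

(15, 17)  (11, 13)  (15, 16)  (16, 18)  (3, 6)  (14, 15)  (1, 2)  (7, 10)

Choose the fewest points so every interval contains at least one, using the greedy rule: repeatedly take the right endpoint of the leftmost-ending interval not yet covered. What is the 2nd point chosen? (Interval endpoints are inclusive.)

6

Sorted: [1,2] [3,6] [7,10] [11,13] [14,15] [15,16] [15,17] [16,18]
{[1,2]} hit by 2; {[3,6]} hit by 6; {[7,10]} hit by 10; {[11,13]} hit by 13; {[14,15],[15,16],[15,17]} hit by 15; {[16,18]} hit by 18.
Points: 2, 6, 10, 13, 15, 18 (6 total).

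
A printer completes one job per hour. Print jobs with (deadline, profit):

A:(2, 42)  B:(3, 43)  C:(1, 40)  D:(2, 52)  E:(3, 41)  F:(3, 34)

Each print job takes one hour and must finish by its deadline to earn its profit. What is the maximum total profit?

Sort by profit descending; place each in the latest free slot ≤ its deadline.
Profit order: D=52 B=43 A=42 E=41 C=40 F=34
Assign: D→slot 2, B→slot 3, A→slot 1, E skipped, C skipped, F skipped.
Slots: [1:A] [2:D] [3:B]
Profit = 42 + 52 + 43 = 137

137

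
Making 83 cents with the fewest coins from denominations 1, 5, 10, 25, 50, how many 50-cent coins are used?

83 − 1×50→33 − 1×25→8 − 1×5→3 − 3×1→0
Count of 50: 1

1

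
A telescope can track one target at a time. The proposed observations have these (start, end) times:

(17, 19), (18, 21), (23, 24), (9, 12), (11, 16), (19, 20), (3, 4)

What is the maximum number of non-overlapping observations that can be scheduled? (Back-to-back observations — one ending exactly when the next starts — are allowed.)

5

Sort by end time and greedily take each interval whose start is ≥ the last chosen end.
By end time: (3,4), (9,12), (11,16), (17,19), (19,20), (18,21), (23,24).
Pick (3,4); next start ≥ 4 → (9,12); next start ≥ 12 → (17,19); next start ≥ 19 → (19,20); next start ≥ 20 → (23,24).
Selected 5 observations.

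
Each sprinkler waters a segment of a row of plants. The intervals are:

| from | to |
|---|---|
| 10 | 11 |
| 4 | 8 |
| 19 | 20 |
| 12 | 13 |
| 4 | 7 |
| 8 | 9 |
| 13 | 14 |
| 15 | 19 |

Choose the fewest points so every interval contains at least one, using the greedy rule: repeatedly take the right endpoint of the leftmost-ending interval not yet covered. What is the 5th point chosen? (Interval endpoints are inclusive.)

19

Sorted: [4,7] [4,8] [8,9] [10,11] [12,13] [13,14] [15,19] [19,20]
{[4,7],[4,8]} hit by 7; {[8,9]} hit by 9; {[10,11]} hit by 11; {[12,13],[13,14]} hit by 13; {[15,19],[19,20]} hit by 19.
Points: 7, 9, 11, 13, 19 (5 total).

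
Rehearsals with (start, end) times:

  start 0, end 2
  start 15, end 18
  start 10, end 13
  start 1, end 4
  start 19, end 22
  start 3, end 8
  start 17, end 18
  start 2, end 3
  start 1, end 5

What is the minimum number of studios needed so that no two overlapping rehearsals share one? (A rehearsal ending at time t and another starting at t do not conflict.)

Count concurrent intervals with a sweep; the peak is the room count.
starts: [0, 1, 1, 2, 3, 10, 15, 17, 19]
ends:   [2, 3, 4, 5, 8, 13, 18, 18, 22]
s0→1 s1→2 s1→3  — peak 3.

3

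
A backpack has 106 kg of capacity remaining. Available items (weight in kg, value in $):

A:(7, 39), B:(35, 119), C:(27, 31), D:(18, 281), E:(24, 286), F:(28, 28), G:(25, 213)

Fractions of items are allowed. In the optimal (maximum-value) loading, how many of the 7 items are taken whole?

4

Ratios (sorted): D 15.61, E 11.92, G 8.52, A 5.57, B 3.40, C 1.15, F 1.00
take D (18 @ 281); take E (24 @ 286); take G (25 @ 213); take A (7 @ 39); take 32/35 of B → 108.80. Capacity used 106/106.
4 item(s) taken whole; one partial (take 32/35 of B).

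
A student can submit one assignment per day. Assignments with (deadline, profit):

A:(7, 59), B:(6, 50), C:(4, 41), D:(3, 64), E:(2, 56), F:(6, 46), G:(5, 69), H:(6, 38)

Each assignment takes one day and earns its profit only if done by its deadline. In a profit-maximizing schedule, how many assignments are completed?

Take jobs in profit order; each goes to the latest open slot no later than its deadline.
Profit order: G=69 D=64 A=59 E=56 B=50 F=46 C=41 H=38
Assign: G→slot 5, D→slot 3, A→slot 7, E→slot 2, B→slot 6, F→slot 4, C→slot 1, H skipped.
Slots: [1:C] [2:E] [3:D] [4:F] [5:G] [6:B] [7:A]
7 of 8 scheduled.

7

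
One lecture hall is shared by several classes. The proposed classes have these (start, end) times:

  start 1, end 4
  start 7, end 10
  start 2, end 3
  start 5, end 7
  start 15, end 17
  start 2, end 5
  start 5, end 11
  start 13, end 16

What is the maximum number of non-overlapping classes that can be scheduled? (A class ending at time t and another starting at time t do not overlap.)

4

Sort by end time and greedily take each interval whose start is ≥ the last chosen end.
By end time: (2,3), (1,4), (2,5), (5,7), (7,10), (5,11), (13,16), (15,17).
Pick (2,3); next start ≥ 3 → (5,7); next start ≥ 7 → (7,10); next start ≥ 10 → (13,16).
Selected 4 classes.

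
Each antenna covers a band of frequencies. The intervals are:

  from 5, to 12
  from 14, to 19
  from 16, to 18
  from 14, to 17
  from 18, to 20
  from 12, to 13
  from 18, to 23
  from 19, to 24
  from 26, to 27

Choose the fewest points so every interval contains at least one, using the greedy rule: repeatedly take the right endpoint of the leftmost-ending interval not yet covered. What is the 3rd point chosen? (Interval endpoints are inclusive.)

By right end: [5,12]  [12,13]  [14,17]  [16,18]  [14,19]  [18,20]  [18,23]  [19,24]  [26,27]
[5,12] uncovered → point at 12; [14,17] uncovered → point at 17; [18,20] uncovered → point at 20; [26,27] uncovered → point at 27.
Points: 12, 17, 20, 27 (4 total).

20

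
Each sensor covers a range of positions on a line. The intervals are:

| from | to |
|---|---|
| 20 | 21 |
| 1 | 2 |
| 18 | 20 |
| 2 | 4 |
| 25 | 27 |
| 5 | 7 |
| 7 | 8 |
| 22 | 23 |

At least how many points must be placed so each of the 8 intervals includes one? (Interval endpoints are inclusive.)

Sorted: [1,2] [2,4] [5,7] [7,8] [18,20] [20,21] [22,23] [25,27]
{[1,2],[2,4]} hit by 2; {[5,7],[7,8]} hit by 7; {[18,20],[20,21]} hit by 20; {[22,23]} hit by 23; {[25,27]} hit by 27.
Points: 2, 7, 20, 23, 27 (5 total).

5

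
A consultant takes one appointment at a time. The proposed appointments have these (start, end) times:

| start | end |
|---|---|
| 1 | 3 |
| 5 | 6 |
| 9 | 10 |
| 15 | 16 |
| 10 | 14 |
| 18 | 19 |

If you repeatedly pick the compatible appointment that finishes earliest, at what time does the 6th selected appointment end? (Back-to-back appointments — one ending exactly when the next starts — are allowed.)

By end time: (1,3), (5,6), (9,10), (10,14), (15,16), (18,19).
Pick (1,3); next start ≥ 3 → (5,6); next start ≥ 6 → (9,10); next start ≥ 10 → (10,14); next start ≥ 14 → (15,16); next start ≥ 16 → (18,19).
Selected: (1,3) (5,6) (9,10) (10,14) (15,16) (18,19)

19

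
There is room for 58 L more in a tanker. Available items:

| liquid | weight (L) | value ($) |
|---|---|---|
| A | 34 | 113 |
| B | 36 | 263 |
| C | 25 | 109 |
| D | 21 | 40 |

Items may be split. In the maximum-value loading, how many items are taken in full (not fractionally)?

Greedy by value/weight ratio, highest first.
Ratios (sorted): B 7.31, C 4.36, A 3.32, D 1.90
take B (36 @ 263); take 22/25 of C → 95.92. Capacity used 58/58.
1 item(s) taken whole; one partial (take 22/25 of C).

1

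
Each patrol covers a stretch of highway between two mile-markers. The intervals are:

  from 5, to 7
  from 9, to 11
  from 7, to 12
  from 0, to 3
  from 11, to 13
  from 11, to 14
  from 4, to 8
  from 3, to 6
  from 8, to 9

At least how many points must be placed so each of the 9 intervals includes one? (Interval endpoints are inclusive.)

Process intervals by earliest right end; each time one isn't hit yet, stab at its right endpoint.
By right end: [0,3]  [3,6]  [5,7]  [4,8]  [8,9]  [9,11]  [7,12]  [11,13]  [11,14]
[0,3] uncovered → point at 3; [5,7] uncovered → point at 7; [8,9] uncovered → point at 9; [11,13] uncovered → point at 13.
Points: 3, 7, 9, 13 (4 total).

4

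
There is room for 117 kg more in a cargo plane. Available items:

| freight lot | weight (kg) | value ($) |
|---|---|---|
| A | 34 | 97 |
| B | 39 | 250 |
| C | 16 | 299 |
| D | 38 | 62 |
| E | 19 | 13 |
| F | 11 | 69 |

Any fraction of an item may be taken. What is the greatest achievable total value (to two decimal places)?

742.74

Order: C (299/16=18.69) > B (250/39=6.41) > F (69/11=6.27) > A (97/34=2.85) > D (62/38=1.63) > E (13/19=0.68)
Fill: take C (16 @ 299) → take B (39 @ 250) → take F (11 @ 69) → take A (34 @ 97) → take 17/38 of D → 27.74; 117/117 used.
Total value = 742.74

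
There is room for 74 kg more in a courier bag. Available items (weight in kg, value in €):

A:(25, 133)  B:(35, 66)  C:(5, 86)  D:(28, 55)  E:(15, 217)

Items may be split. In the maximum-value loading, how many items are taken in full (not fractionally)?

4

Sort by value per unit weight and fill in that order.
Order: C (86/5=17.20) > E (217/15=14.47) > A (133/25=5.32) > D (55/28=1.96) > B (66/35=1.89)
Fill: take C (5 @ 86) → take E (15 @ 217) → take A (25 @ 133) → take D (28 @ 55) → take 1/35 of B → 1.89; 74/74 used.
4 item(s) taken whole; one partial (take 1/35 of B).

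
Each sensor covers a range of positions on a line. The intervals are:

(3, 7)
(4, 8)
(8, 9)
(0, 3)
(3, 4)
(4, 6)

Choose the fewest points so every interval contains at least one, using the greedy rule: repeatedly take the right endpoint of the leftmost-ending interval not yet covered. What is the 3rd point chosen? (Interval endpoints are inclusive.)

9

Process intervals by earliest right end; each time one isn't hit yet, stab at its right endpoint.
Sorted: [0,3] [3,4] [4,6] [3,7] [4,8] [8,9]
{[0,3],[3,4]} hit by 3; {[4,6],[3,7],[4,8]} hit by 6; {[8,9]} hit by 9.
Points: 3, 6, 9 (3 total).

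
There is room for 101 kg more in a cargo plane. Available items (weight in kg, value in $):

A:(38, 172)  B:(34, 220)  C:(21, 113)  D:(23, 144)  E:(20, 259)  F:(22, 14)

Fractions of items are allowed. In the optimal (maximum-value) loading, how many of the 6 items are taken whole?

Sort by value per unit weight and fill in that order.
Ratios (sorted): E 12.95, B 6.47, D 6.26, C 5.38, A 4.53, F 0.64
take E (20 @ 259); take B (34 @ 220); take D (23 @ 144); take C (21 @ 113); take 3/38 of A → 13.58. Capacity used 101/101.
4 item(s) taken whole; one partial (take 3/38 of A).

4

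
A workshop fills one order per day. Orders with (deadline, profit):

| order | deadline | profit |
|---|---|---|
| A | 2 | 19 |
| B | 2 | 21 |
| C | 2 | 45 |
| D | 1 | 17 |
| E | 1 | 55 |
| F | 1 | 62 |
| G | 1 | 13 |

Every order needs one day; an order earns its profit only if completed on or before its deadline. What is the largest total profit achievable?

107

Profit order: F=62 E=55 C=45 B=21 A=19 D=17 G=13
Assign: F→slot 1, E skipped, C→slot 2, B skipped, A skipped, D skipped, G skipped.
Slots: [1:F] [2:C]
Profit = 62 + 45 = 107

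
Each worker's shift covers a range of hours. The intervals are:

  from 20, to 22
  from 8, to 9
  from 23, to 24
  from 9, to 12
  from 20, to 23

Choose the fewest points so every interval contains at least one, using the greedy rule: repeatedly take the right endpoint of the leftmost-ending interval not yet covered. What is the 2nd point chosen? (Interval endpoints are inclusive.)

Process intervals by earliest right end; each time one isn't hit yet, stab at its right endpoint.
By right end: [8,9]  [9,12]  [20,22]  [20,23]  [23,24]
[8,9] uncovered → point at 9; [20,22] uncovered → point at 22; [23,24] uncovered → point at 24.
Points: 9, 22, 24 (3 total).

22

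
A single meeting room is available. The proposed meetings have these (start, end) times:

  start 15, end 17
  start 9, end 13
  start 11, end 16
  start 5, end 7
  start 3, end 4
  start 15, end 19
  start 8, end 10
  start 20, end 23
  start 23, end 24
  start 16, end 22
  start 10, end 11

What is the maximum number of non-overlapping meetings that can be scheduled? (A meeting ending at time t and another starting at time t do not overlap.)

Sorted by end: (3,4)  (5,7)  (8,10)  (10,11)  (9,13)  (11,16)  (15,17)  (15,19)  (16,22)  (20,23)  (23,24)
take (3,4); take (5,7); take (8,10); take (10,11); skip (9,13); take (11,16); take (16,22); skip (20,23); take (23,24).
Selected 7 meetings.

7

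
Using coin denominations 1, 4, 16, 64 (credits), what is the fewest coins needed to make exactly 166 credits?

166 = 2×64 + 2×16 + 1×4 + 2×1
Total coins = 2 + 2 + 1 + 2 = 7

7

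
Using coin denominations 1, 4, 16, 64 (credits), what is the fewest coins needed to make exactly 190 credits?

Use the largest denomination that fits, subtract, and repeat.
190 − 2×64→62 − 3×16→14 − 3×4→2 − 2×1→0
Total coins = 2 + 3 + 3 + 2 = 10

10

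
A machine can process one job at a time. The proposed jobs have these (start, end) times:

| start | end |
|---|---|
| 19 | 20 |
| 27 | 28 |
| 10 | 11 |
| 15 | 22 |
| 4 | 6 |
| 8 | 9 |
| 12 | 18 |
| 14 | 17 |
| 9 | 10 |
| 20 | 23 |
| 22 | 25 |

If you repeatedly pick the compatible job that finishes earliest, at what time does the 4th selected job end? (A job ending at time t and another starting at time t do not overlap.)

11

By end time: (4,6), (8,9), (9,10), (10,11), (14,17), (12,18), (19,20), (15,22), (20,23), (22,25), (27,28).
Pick (4,6); next start ≥ 6 → (8,9); next start ≥ 9 → (9,10); next start ≥ 10 → (10,11); next start ≥ 11 → (14,17); next start ≥ 17 → (19,20); next start ≥ 20 → (20,23); next start ≥ 23 → (27,28).
Selected: (4,6) (8,9) (9,10) (10,11) (14,17) (19,20) (20,23) (27,28)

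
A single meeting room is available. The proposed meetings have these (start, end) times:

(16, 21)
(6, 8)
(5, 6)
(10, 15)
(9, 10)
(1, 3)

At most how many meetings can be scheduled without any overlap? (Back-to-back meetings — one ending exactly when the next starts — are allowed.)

6

Order by finish time; keep every interval that doesn't clash with the previous kept one.
By end time: (1,3), (5,6), (6,8), (9,10), (10,15), (16,21).
Pick (1,3); next start ≥ 3 → (5,6); next start ≥ 6 → (6,8); next start ≥ 8 → (9,10); next start ≥ 10 → (10,15); next start ≥ 15 → (16,21).
Selected 6 meetings.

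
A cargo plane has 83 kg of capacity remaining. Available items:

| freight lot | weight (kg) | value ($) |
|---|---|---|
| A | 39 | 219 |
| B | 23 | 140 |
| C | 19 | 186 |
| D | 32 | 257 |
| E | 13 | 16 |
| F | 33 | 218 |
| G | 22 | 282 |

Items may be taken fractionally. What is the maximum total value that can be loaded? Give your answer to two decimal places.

791.06

Sort by value per unit weight and fill in that order.
Ratios (sorted): G 12.82, C 9.79, D 8.03, F 6.61, B 6.09, A 5.62, E 1.23
take G (22 @ 282); take C (19 @ 186); take D (32 @ 257); take 10/33 of F → 66.06. Capacity used 83/83.
Total value = 791.06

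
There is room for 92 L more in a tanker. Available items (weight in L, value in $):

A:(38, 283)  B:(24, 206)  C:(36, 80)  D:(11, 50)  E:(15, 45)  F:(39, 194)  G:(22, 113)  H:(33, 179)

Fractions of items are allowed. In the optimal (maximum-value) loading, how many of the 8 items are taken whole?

2

Sort by value per unit weight and fill in that order.
Order: B (206/24=8.58) > A (283/38=7.45) > H (179/33=5.42) > G (113/22=5.14) > F (194/39=4.97) > D (50/11=4.55) > E (45/15=3.00) > C (80/36=2.22)
Fill: take B (24 @ 206) → take A (38 @ 283) → take 30/33 of H → 162.73; 92/92 used.
2 item(s) taken whole; one partial (take 30/33 of H).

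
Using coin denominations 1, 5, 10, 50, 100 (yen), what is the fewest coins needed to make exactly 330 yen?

Greedy: take as many of the largest coin as possible, then repeat with the remainder.
330 − 3×100→30 − 3×10→0
Total coins = 3 + 3 = 6

6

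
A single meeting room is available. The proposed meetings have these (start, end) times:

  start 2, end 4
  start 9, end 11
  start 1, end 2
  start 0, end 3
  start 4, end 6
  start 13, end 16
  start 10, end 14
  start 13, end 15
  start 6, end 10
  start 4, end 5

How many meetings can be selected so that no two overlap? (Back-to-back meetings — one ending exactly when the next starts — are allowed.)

5

By end time: (1,2), (0,3), (2,4), (4,5), (4,6), (6,10), (9,11), (10,14), (13,15), (13,16).
Pick (1,2); next start ≥ 2 → (2,4); next start ≥ 4 → (4,5); next start ≥ 5 → (6,10); next start ≥ 10 → (10,14).
Selected 5 meetings.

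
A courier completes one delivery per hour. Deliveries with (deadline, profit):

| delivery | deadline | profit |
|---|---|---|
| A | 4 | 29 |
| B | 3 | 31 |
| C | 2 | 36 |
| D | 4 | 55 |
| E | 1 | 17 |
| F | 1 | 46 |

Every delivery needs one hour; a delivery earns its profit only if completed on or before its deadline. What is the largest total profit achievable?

168

Profit order: D=55 F=46 C=36 B=31 A=29 E=17
Assign: D→slot 4, F→slot 1, C→slot 2, B→slot 3, A skipped, E skipped.
Slots: [1:F] [2:C] [3:B] [4:D]
Profit = 46 + 36 + 31 + 55 = 168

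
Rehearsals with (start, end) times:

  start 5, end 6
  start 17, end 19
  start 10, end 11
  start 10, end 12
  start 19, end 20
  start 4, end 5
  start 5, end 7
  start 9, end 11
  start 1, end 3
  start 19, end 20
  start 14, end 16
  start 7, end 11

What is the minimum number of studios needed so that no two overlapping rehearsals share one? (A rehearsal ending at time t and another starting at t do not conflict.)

4

Count concurrent intervals with a sweep; the peak is the room count.
starts: [1, 4, 5, 5, 7, 9, 10, 10, 14, 17, 19, 19]
ends:   [3, 5, 6, 7, 11, 11, 11, 12, 16, 19, 20, 20]
s1→1 e3→0 s4→1 e5→0 s5→1 s5→2 e6→1 e7→0 s7→1 s9→2 s10→3 s10→4  — peak 4.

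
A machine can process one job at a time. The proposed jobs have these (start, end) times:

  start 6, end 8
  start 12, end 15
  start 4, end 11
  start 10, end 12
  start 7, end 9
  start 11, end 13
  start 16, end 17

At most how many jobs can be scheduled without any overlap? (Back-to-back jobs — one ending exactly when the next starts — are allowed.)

4

Greedy by earliest finish: after sorting by end time, pick each interval compatible with the last pick.
Sorted by end: (6,8)  (7,9)  (4,11)  (10,12)  (11,13)  (12,15)  (16,17)
take (6,8); skip (7,9); take (10,12); take (12,15); take (16,17).
Selected 4 jobs.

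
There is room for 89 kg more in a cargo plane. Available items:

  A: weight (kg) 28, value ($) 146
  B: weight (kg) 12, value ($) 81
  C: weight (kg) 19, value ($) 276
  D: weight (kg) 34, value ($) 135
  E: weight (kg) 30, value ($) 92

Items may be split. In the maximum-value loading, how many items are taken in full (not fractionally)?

3

Sort by value per unit weight and fill in that order.
Order: C (276/19=14.53) > B (81/12=6.75) > A (146/28=5.21) > D (135/34=3.97) > E (92/30=3.07)
Fill: take C (19 @ 276) → take B (12 @ 81) → take A (28 @ 146) → take 30/34 of D → 119.12; 89/89 used.
3 item(s) taken whole; one partial (take 30/34 of D).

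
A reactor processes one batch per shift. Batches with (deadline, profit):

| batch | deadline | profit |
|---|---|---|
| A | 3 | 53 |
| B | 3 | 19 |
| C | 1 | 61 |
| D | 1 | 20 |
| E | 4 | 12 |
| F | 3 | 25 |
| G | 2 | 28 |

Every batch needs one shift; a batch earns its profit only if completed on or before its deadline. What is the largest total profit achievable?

Take jobs in profit order; each goes to the latest open slot no later than its deadline.
By profit: C(d1,61), A(d3,53), G(d2,28), F(d3,25), D(d1,20), B(d3,19), E(d4,12)
C→slot 1; A→slot 3; G→slot 2; F skipped; D skipped; B skipped; E→slot 4.
Profit = 61 + 28 + 53 + 12 = 154

154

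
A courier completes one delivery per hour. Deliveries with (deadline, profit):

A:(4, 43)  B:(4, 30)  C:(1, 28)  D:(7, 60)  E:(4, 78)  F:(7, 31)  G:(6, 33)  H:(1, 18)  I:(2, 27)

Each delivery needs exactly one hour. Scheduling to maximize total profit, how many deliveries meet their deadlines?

Take jobs in profit order; each goes to the latest open slot no later than its deadline.
Profit order: E=78 D=60 A=43 G=33 F=31 B=30 C=28 I=27 H=18
Assign: E→slot 4, D→slot 7, A→slot 3, G→slot 6, F→slot 5, B→slot 2, C→slot 1, I skipped, H skipped.
Slots: [1:C] [2:B] [3:A] [4:E] [5:F] [6:G] [7:D]
7 of 9 scheduled.

7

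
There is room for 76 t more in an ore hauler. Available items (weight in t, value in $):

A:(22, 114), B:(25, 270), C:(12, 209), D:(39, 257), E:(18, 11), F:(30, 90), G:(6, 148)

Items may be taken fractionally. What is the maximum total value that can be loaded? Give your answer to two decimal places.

Order: G (148/6=24.67) > C (209/12=17.42) > B (270/25=10.80) > D (257/39=6.59) > A (114/22=5.18) > F (90/30=3.00) > E (11/18=0.61)
Fill: take G (6 @ 148) → take C (12 @ 209) → take B (25 @ 270) → take 33/39 of D → 217.46; 76/76 used.
Total value = 844.46

844.46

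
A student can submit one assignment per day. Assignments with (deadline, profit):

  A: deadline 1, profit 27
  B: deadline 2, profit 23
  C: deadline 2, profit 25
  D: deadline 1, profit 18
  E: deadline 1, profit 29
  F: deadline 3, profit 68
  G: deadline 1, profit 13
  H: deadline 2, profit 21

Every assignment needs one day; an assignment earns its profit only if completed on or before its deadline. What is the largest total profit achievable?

Sort by profit descending; place each in the latest free slot ≤ its deadline.
Profit order: F=68 E=29 A=27 C=25 B=23 H=21 D=18 G=13
Assign: F→slot 3, E→slot 1, A skipped, C→slot 2, B skipped, H skipped, D skipped, G skipped.
Slots: [1:E] [2:C] [3:F]
Profit = 29 + 25 + 68 = 122

122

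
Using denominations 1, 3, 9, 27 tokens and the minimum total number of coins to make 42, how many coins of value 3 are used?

2

Use the largest denomination that fits, subtract, and repeat.
42 − 1×27→15 − 1×9→6 − 2×3→0
Count of 3: 2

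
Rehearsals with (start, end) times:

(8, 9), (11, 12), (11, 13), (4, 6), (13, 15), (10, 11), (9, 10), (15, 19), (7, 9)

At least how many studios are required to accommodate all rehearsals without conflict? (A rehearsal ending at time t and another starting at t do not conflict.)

2

The answer is the maximum number of intervals overlapping at any instant.
Events (time:±→running): 4:+→1 6:-→0 7:+→1 8:+→2 … peak 2.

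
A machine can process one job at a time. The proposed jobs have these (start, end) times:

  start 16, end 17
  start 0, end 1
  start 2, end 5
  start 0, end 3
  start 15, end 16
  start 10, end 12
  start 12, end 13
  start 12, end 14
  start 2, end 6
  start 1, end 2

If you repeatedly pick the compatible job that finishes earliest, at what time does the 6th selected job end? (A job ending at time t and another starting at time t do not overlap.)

Sorted by end: (0,1)  (1,2)  (0,3)  (2,5)  (2,6)  (10,12)  (12,13)  (12,14)  (15,16)  (16,17)
take (0,1); take (1,2); skip (0,3); take (2,5); skip (2,6); take (10,12); take (12,13); take (15,16); take (16,17).
Selected: (0,1) (1,2) (2,5) (10,12) (12,13) (15,16) (16,17)

16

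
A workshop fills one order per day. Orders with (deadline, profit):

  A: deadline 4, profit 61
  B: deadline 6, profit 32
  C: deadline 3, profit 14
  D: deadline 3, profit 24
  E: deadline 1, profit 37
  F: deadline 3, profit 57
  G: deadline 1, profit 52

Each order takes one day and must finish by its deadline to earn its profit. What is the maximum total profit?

226

Take jobs in profit order; each goes to the latest open slot no later than its deadline.
Profit order: A=61 F=57 G=52 E=37 B=32 D=24 C=14
Assign: A→slot 4, F→slot 3, G→slot 1, E skipped, B→slot 6, D→slot 2, C skipped.
Slots: [1:G] [2:D] [3:F] [4:A] [6:B]
Profit = 52 + 24 + 57 + 61 + 32 = 226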